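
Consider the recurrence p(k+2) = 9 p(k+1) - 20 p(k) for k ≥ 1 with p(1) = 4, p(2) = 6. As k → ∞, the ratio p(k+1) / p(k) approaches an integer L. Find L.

5

The characteristic equation is r^2 - 9r + 20 = 0, which factors as (r - 5)(r - 4) = 0.
So the roots are 5 and 4. Since |5| > |4| and the coefficient of 5^k is non-zero, the ratio tends to 5.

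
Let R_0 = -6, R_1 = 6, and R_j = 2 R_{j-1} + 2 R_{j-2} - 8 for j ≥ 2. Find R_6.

-360

R_2 = 2(6) + 2(-6) - 8 = -8
R_3 = 2(-8) + 2(6) - 8 = -12
R_4 = 2(-12) + 2(-8) - 8 = -48
R_5 = 2(-48) + 2(-12) - 8 = -128
R_6 = 2(-128) + 2(-48) - 8 = -360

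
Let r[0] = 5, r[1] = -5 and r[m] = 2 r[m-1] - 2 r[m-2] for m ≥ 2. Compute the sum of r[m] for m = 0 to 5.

r[2] = 2*(-5) - 2*5 = -20
r[3] = 2*(-20) - 2*(-5) = -30
r[4] = 2*(-30) - 2*(-20) = -20
r[5] = 2*(-20) - 2*(-30) = 20
Sum = 5 + (-5) + (-20) + (-30) + (-20) + 20 = -50

-50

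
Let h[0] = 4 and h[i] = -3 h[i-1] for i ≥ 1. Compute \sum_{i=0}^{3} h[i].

-80

h[1] = -3*4 = -12
h[2] = -3*(-12) = 36
h[3] = -3*36 = -108
Sum = 4 + (-12) + 36 + (-108) = -80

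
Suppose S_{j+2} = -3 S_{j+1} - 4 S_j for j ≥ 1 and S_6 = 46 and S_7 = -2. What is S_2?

Rearranging, S_{j-2} = (S_j + 3 S_{j-1}) / -4.
S_5 = (-2 + 3*46) / -4 = 136/-4 = -34
S_4 = (46 + 3*(-34)) / -4 = -56/-4 = 14
S_3 = (-34 + 3*14) / -4 = 8/-4 = -2
S_2 = (14 + 3*(-2)) / -4 = 8/-4 = -2

-2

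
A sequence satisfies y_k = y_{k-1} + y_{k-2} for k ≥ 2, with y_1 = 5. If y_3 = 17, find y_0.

7

Let y_0 = w.
y_2 = 5 + w
y_3 = 10 + w
So 10 + w = 17, giving w = 7.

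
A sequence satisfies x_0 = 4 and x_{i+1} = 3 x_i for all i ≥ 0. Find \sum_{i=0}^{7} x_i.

13120

x_1 = 3(4) = 12
x_2 = 3(12) = 36
x_3 = 3(36) = 108
x_4 = 3(108) = 324
x_5 = 3(324) = 972
x_6 = 3(972) = 2916
x_7 = 3(2916) = 8748
Sum = 4 + 12 + 36 + 108 + 324 + 972 + 2916 + 8748 = 13120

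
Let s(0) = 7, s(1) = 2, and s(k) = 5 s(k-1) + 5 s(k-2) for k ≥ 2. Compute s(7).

s(2) = 5·2 + 5·7 = 45
s(3) = 5·45 + 5·2 = 235
s(4) = 5·235 + 5·45 = 1400
s(5) = 5·1400 + 5·235 = 8175
s(6) = 5·8175 + 5·1400 = 47875
s(7) = 5·47875 + 5·8175 = 280250

280250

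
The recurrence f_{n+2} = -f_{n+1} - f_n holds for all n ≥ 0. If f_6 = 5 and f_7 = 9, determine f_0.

Rearranging, f_{n-2} = -(f_n + f_{n-1}).
f_5 = -(9 + 5) = -14
f_4 = -(5 + (-14)) = 9
f_3 = -(-14 + 9) = 5
f_2 = -(9 + 5) = -14
f_1 = -(5 + (-14)) = 9
f_0 = -(-14 + 9) = 5

5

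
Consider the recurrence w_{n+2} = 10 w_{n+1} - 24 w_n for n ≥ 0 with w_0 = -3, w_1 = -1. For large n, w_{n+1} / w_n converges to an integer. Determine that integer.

The characteristic equation is r^2 - 10r + 24 = 0, which factors as (r - 6)(r - 4) = 0.
So the roots are 6 and 4. Since |6| > |4| and the coefficient of 6^n is non-zero, the ratio tends to 6.

6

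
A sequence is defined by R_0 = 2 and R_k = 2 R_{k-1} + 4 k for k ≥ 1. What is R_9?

5076

R_1 = 2·2 + 4 = 8
R_2 = 2·8 + 8 = 24
R_3 = 2·24 + 12 = 60
R_4 = 2·60 + 16 = 136
R_5 = 2·136 + 20 = 292
R_6 = 2·292 + 24 = 608
R_7 = 2·608 + 28 = 1244
R_8 = 2·1244 + 32 = 2520
R_9 = 2·2520 + 36 = 5076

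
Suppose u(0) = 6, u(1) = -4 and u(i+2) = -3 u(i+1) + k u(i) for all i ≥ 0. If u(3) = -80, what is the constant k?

2

u(2) = 12 + 6k
u(3) = -36 - 22k
So -36 - 22k = -80, giving k = 2.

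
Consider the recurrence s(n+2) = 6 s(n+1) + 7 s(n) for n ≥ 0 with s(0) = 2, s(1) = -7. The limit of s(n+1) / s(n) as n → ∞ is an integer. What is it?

The characteristic equation is r^2 - 6r - 7 = 0, which factors as (r - 7)(r + 1) = 0.
So the roots are 7 and -1. Since |7| > |-1| and the coefficient of 7^n is non-zero, the ratio tends to 7.

7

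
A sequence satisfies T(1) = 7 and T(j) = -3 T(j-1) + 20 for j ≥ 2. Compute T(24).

The fixed point is 20/(1 + 3) = 5, so T(j) - 5 = -3(T(j-1) - 5).
Hence T(j) = 2·(-3)^{j-1} + 5.
T(24) = 2·(-3)^{23} + 5 = 2·-94143178827 + 5 = -188286357649.

-188286357649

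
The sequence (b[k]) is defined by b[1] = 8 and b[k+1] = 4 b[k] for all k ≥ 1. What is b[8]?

b[2] = 4*8 = 32
b[3] = 4*32 = 128
b[4] = 4*128 = 512
b[5] = 4*512 = 2048
b[6] = 4*2048 = 8192
b[7] = 4*8192 = 32768
b[8] = 4*32768 = 131072

131072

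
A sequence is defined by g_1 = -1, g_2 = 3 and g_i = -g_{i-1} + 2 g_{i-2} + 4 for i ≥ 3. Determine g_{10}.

467

g_3 = -3 + 2*(-1) + 4 = -1
g_4 = -(-1) + 2*3 + 4 = 11
g_5 = -11 + 2*(-1) + 4 = -9
g_6 = -(-9) + 2*11 + 4 = 35
g_7 = -35 + 2*(-9) + 4 = -49
g_8 = -(-49) + 2*35 + 4 = 123
g_9 = -123 + 2*(-49) + 4 = -217
g_{10} = -(-217) + 2*123 + 4 = 467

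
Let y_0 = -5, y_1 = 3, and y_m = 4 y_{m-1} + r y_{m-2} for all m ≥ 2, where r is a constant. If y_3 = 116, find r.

y_2 = 12 - 5r
y_3 = 48 - 17r
So 48 - 17r = 116, giving r = -4.

-4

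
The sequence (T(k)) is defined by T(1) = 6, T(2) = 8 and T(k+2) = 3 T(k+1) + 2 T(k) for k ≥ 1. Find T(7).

T(3) = 3*8 + 2*6 = 36
T(4) = 3*36 + 2*8 = 124
T(5) = 3*124 + 2*36 = 444
T(6) = 3*444 + 2*124 = 1580
T(7) = 3*1580 + 2*444 = 5628

5628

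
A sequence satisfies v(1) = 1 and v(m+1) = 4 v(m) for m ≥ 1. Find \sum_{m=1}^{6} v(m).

1365

v(2) = 4(1) = 4
v(3) = 4(4) = 16
v(4) = 4(16) = 64
v(5) = 4(64) = 256
v(6) = 4(256) = 1024
Sum = 1 + 4 + 16 + 64 + 256 + 1024 = 1365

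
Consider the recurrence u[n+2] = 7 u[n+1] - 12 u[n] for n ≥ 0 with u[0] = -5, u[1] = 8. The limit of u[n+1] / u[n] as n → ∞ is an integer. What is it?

The characteristic equation is r^2 - 7r + 12 = 0, which factors as (r - 4)(r - 3) = 0.
So the roots are 4 and 3. Since |4| > |3| and the coefficient of 4^n is non-zero, the ratio tends to 4.

4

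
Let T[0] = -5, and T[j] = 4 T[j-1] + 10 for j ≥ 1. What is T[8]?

T[1] = 4*(-5) + 10 = -10
T[2] = 4*(-10) + 10 = -30
T[3] = 4*(-30) + 10 = -110
T[4] = 4*(-110) + 10 = -430
T[5] = 4*(-430) + 10 = -1710
T[6] = 4*(-1710) + 10 = -6830
T[7] = 4*(-6830) + 10 = -27310
T[8] = 4*(-27310) + 10 = -109230

-109230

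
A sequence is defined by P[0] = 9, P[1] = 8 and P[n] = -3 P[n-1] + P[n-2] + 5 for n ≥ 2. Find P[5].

P[2] = -3·8 + 9 + 5 = -10
P[3] = -3·(-10) + 8 + 5 = 43
P[4] = -3·43 + (-10) + 5 = -134
P[5] = -3·(-134) + 43 + 5 = 450

450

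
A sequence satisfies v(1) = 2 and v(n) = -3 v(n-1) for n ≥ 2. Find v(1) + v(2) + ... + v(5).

v(2) = -3(2) = -6
v(3) = -3(-6) = 18
v(4) = -3(18) = -54
v(5) = -3(-54) = 162
Sum = 2 + (-6) + 18 + (-54) + 162 = 122

122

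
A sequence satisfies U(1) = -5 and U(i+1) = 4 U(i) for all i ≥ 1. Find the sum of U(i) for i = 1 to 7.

-27305

U(2) = 4·(-5) = -20
U(3) = 4·(-20) = -80
U(4) = 4·(-80) = -320
U(5) = 4·(-320) = -1280
U(6) = 4·(-1280) = -5120
U(7) = 4·(-5120) = -20480
Sum = (-5) + (-20) + (-80) + (-320) + (-1280) + (-5120) + (-20480) = -27305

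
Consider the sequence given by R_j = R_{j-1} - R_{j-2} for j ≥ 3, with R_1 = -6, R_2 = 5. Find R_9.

R_3 = 5 - (-6) = 11
R_4 = 11 - 5 = 6
R_5 = 6 - 11 = -5
R_6 = (-5) - 6 = -11
R_7 = (-11) - (-5) = -6
R_8 = (-6) - (-11) = 5
R_9 = 5 - (-6) = 11

11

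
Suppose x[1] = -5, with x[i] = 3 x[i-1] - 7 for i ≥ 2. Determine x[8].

x[2] = 3·(-5) - 7 = -22
x[3] = 3·(-22) - 7 = -73
x[4] = 3·(-73) - 7 = -226
x[5] = 3·(-226) - 7 = -685
x[6] = 3·(-685) - 7 = -2062
x[7] = 3·(-2062) - 7 = -6193
x[8] = 3·(-6193) - 7 = -18586

-18586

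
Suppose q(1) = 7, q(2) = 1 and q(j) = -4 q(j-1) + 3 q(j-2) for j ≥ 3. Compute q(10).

q(3) = -4*1 + 3*7 = 17
q(4) = -4*17 + 3*1 = -65
q(5) = -4*(-65) + 3*17 = 311
q(6) = -4*311 + 3*(-65) = -1439
q(7) = -4*(-1439) + 3*311 = 6689
q(8) = -4*6689 + 3*(-1439) = -31073
q(9) = -4*(-31073) + 3*6689 = 144359
q(10) = -4*144359 + 3*(-31073) = -670655

-670655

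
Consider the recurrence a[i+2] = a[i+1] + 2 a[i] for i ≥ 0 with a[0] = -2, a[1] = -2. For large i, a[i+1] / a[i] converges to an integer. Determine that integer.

2

The characteristic equation is r^2 - r - 2 = 0, which factors as (r - 2)(r + 1) = 0.
So the roots are 2 and -1. Since |2| > |-1| and the coefficient of 2^i is non-zero, the ratio tends to 2.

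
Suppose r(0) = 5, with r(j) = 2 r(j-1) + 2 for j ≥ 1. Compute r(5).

r(1) = 2·5 + 2 = 12
r(2) = 2·12 + 2 = 26
r(3) = 2·26 + 2 = 54
r(4) = 2·54 + 2 = 110
r(5) = 2·110 + 2 = 222

222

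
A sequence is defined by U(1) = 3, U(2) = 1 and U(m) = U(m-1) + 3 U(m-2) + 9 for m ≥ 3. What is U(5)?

U(3) = 1 + 3*3 + 9 = 19
U(4) = 19 + 3*1 + 9 = 31
U(5) = 31 + 3*19 + 9 = 97

97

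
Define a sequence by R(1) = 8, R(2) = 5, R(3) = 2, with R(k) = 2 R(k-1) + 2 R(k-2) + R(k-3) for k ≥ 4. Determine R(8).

1221

R(4) = 2*2 + 2*5 + 8 = 22
R(5) = 2*22 + 2*2 + 5 = 53
R(6) = 2*53 + 2*22 + 2 = 152
R(7) = 2*152 + 2*53 + 22 = 432
R(8) = 2*432 + 2*152 + 53 = 1221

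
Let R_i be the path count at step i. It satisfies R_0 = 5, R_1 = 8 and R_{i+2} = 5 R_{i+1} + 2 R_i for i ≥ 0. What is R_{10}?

R_2 = 5·8 + 2·5 = 50
R_3 = 5·50 + 2·8 = 266
R_4 = 5·266 + 2·50 = 1430
R_5 = 5·1430 + 2·266 = 7682
R_6 = 5·7682 + 2·1430 = 41270
R_7 = 5·41270 + 2·7682 = 221714
R_8 = 5·221714 + 2·41270 = 1191110
R_9 = 5·1191110 + 2·221714 = 6398978
R_{10} = 5·6398978 + 2·1191110 = 34377110

34377110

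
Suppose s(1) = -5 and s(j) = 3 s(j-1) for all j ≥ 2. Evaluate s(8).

-10935

s(2) = 3*(-5) = -15
s(3) = 3*(-15) = -45
s(4) = 3*(-45) = -135
s(5) = 3*(-135) = -405
s(6) = 3*(-405) = -1215
s(7) = 3*(-1215) = -3645
s(8) = 3*(-3645) = -10935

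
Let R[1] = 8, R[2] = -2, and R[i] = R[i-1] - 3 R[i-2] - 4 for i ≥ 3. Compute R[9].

R[3] = (-2) - 3·8 - 4 = -30
R[4] = (-30) - 3·(-2) - 4 = -28
R[5] = (-28) - 3·(-30) - 4 = 58
R[6] = 58 - 3·(-28) - 4 = 138
R[7] = 138 - 3·58 - 4 = -40
R[8] = (-40) - 3·138 - 4 = -458
R[9] = (-458) - 3·(-40) - 4 = -342

-342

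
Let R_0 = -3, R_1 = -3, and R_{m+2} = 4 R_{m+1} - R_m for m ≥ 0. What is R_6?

R_2 = 4·(-3) - (-3) = -9
R_3 = 4·(-9) - (-3) = -33
R_4 = 4·(-33) - (-9) = -123
R_5 = 4·(-123) - (-33) = -459
R_6 = 4·(-459) - (-123) = -1713

-1713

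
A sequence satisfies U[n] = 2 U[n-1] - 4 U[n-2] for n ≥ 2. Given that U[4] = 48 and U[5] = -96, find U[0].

Rearranging, U[n-2] = (U[n] - 2 U[n-1]) / -4.
U[3] = (-96 - 2*48) / -4 = -192/-4 = 48
U[2] = (48 - 2*48) / -4 = -48/-4 = 12
U[1] = (48 - 2*12) / -4 = 24/-4 = -6
U[0] = (12 - 2*(-6)) / -4 = 24/-4 = -6

-6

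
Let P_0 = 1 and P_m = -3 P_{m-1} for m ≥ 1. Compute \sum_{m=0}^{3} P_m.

P_1 = -3*1 = -3
P_2 = -3*(-3) = 9
P_3 = -3*9 = -27
Sum = 1 + (-3) + 9 + (-27) = -20

-20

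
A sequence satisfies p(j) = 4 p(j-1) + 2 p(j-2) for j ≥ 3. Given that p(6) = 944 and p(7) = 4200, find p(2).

Rearranging, p(j-2) = (p(j) - 4 p(j-1)) / 2.
p(5) = (4200 - 4(944)) / 2 = 424/2 = 212
p(4) = (944 - 4(212)) / 2 = 96/2 = 48
p(3) = (212 - 4(48)) / 2 = 20/2 = 10
p(2) = (48 - 4(10)) / 2 = 8/2 = 4

4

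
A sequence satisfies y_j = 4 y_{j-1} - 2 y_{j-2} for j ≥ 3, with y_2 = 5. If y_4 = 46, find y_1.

Let y_1 = w.
y_3 = 20 - 2w
y_4 = 70 - 8w
So 70 - 8w = 46, giving w = 3.

3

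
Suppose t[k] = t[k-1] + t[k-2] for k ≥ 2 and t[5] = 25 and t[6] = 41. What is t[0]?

5

Rearranging, t[k-2] = t[k] - t[k-1].
t[4] = 41 - 25 = 16
t[3] = 25 - 16 = 9
t[2] = 16 - 9 = 7
t[1] = 9 - 7 = 2
t[0] = 7 - 2 = 5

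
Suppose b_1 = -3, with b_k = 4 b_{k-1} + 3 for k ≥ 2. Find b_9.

-131073

b_2 = 4·(-3) + 3 = -9
b_3 = 4·(-9) + 3 = -33
b_4 = 4·(-33) + 3 = -129
b_5 = 4·(-129) + 3 = -513
b_6 = 4·(-513) + 3 = -2049
b_7 = 4·(-2049) + 3 = -8193
b_8 = 4·(-8193) + 3 = -32769
b_9 = 4·(-32769) + 3 = -131073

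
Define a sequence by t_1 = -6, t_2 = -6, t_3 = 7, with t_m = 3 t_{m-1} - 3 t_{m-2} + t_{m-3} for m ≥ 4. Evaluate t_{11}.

579

t_4 = 3·7 - 3·(-6) + (-6) = 33
t_5 = 3·33 - 3·7 + (-6) = 72
t_6 = 3·72 - 3·33 + 7 = 124
t_7 = 3·124 - 3·72 + 33 = 189
t_8 = 3·189 - 3·124 + 72 = 267
t_9 = 3·267 - 3·189 + 124 = 358
t_{10} = 3·358 - 3·267 + 189 = 462
t_{11} = 3·462 - 3·358 + 267 = 579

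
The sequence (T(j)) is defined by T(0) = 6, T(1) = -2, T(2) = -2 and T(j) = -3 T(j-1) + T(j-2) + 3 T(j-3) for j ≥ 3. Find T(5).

238

T(3) = -3(-2) + (-2) + 3(6) = 22
T(4) = -3(22) + (-2) + 3(-2) = -74
T(5) = -3(-74) + 22 + 3(-2) = 238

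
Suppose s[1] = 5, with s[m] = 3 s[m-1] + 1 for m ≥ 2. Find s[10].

s[2] = 3(5) + 1 = 16
s[3] = 3(16) + 1 = 49
s[4] = 3(49) + 1 = 148
s[5] = 3(148) + 1 = 445
s[6] = 3(445) + 1 = 1336
s[7] = 3(1336) + 1 = 4009
s[8] = 3(4009) + 1 = 12028
s[9] = 3(12028) + 1 = 36085
s[10] = 3(36085) + 1 = 108256

108256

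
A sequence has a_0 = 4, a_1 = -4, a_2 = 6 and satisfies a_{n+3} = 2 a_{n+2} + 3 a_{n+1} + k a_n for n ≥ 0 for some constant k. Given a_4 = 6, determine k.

a_3 = 4k
a_4 = 18 + 4k
So 18 + 4k = 6, giving k = -3.

-3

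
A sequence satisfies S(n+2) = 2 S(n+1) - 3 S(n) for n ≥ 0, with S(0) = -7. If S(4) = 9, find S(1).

3

Let S(1) = z.
S(2) = 21 + 2z
S(3) = 42 + z
S(4) = 21 - 4z
So 21 - 4z = 9, giving z = 3.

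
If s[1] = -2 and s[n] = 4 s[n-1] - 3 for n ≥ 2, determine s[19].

-206158430207

The fixed point is -3/(1 - 4) = 1, so s[n] - 1 = 4(s[n-1] - 1).
Hence s[n] = -3·4^{n-1} + 1.
s[19] = -3·4^{18} + 1 = -3·68719476736 + 1 = -206158430207.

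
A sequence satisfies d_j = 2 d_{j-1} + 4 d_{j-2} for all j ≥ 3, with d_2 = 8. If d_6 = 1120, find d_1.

5

Let d_1 = y.
d_3 = 16 + 4y
d_4 = 64 + 8y
d_5 = 192 + 32y
d_6 = 640 + 96y
So 640 + 96y = 1120, giving y = 5.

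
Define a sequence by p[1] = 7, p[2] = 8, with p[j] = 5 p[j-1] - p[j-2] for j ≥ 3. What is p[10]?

p[3] = 5(8) - 7 = 33
p[4] = 5(33) - 8 = 157
p[5] = 5(157) - 33 = 752
p[6] = 5(752) - 157 = 3603
p[7] = 5(3603) - 752 = 17263
p[8] = 5(17263) - 3603 = 82712
p[9] = 5(82712) - 17263 = 396297
p[10] = 5(396297) - 82712 = 1898773

1898773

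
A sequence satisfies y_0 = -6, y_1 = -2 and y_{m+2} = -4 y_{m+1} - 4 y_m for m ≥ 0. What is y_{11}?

y_2 = -4(-2) - 4(-6) = 32
y_3 = -4(32) - 4(-2) = -120
y_4 = -4(-120) - 4(32) = 352
y_5 = -4(352) - 4(-120) = -928
y_6 = -4(-928) - 4(352) = 2304
y_7 = -4(2304) - 4(-928) = -5504
y_8 = -4(-5504) - 4(2304) = 12800
y_9 = -4(12800) - 4(-5504) = -29184
y_{10} = -4(-29184) - 4(12800) = 65536
y_{11} = -4(65536) - 4(-29184) = -145408

-145408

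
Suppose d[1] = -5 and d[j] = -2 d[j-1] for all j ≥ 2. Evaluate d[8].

640

d[2] = -2*(-5) = 10
d[3] = -2*10 = -20
d[4] = -2*(-20) = 40
d[5] = -2*40 = -80
d[6] = -2*(-80) = 160
d[7] = -2*160 = -320
d[8] = -2*(-320) = 640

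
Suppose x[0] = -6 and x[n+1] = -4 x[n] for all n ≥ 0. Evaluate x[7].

98304

x[1] = -4*(-6) = 24
x[2] = -4*24 = -96
x[3] = -4*(-96) = 384
x[4] = -4*384 = -1536
x[5] = -4*(-1536) = 6144
x[6] = -4*6144 = -24576
x[7] = -4*(-24576) = 98304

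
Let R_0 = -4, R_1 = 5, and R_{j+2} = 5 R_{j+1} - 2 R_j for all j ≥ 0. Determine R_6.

14757

R_2 = 5*5 - 2*(-4) = 33
R_3 = 5*33 - 2*5 = 155
R_4 = 5*155 - 2*33 = 709
R_5 = 5*709 - 2*155 = 3235
R_6 = 5*3235 - 2*709 = 14757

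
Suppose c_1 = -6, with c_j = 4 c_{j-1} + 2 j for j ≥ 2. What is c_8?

-72824

c_2 = 4·(-6) + 4 = -20
c_3 = 4·(-20) + 6 = -74
c_4 = 4·(-74) + 8 = -288
c_5 = 4·(-288) + 10 = -1142
c_6 = 4·(-1142) + 12 = -4556
c_7 = 4·(-4556) + 14 = -18210
c_8 = 4·(-18210) + 16 = -72824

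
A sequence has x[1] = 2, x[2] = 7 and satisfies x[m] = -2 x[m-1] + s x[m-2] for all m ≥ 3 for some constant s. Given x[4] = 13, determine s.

x[3] = -14 + 2s
x[4] = 28 + 3s
So 28 + 3s = 13, giving s = -5.

-5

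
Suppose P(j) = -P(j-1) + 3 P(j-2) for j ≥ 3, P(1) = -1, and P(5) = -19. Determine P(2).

Let P(2) = z.
P(3) = -3 - z
P(4) = 3 + 4z
P(5) = -12 - 7z
So -12 - 7z = -19, giving z = 1.

1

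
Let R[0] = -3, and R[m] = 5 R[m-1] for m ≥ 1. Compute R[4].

R[1] = 5*(-3) = -15
R[2] = 5*(-15) = -75
R[3] = 5*(-75) = -375
R[4] = 5*(-375) = -1875

-1875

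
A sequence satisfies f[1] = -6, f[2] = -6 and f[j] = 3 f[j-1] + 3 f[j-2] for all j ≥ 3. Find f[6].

-1836

f[3] = 3(-6) + 3(-6) = -36
f[4] = 3(-36) + 3(-6) = -126
f[5] = 3(-126) + 3(-36) = -486
f[6] = 3(-486) + 3(-126) = -1836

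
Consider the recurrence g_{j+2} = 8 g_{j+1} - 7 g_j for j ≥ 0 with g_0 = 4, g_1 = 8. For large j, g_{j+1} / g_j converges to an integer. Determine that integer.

The characteristic equation is r^2 - 8r + 7 = 0, which factors as (r - 7)(r - 1) = 0.
So the roots are 7 and 1. Since |7| > |1| and the coefficient of 7^j is non-zero, the ratio tends to 7.

7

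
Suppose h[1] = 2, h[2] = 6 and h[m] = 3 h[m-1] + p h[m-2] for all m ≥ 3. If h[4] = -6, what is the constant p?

h[3] = 18 + 2p
h[4] = 54 + 12p
So 54 + 12p = -6, giving p = -5.

-5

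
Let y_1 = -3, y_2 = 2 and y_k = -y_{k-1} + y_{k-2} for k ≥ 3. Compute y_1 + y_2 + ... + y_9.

y_3 = -2 + (-3) = -5
y_4 = -(-5) + 2 = 7
y_5 = -7 + (-5) = -12
y_6 = -(-12) + 7 = 19
y_7 = -19 + (-12) = -31
y_8 = -(-31) + 19 = 50
y_9 = -50 + (-31) = -81
Sum = (-3) + 2 + (-5) + 7 + (-12) + 19 + (-31) + 50 + (-81) = -54

-54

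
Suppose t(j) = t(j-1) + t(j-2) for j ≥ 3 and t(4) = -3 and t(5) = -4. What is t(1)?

1

Rearranging, t(j-2) = t(j) - t(j-1).
t(3) = -4 - (-3) = -1
t(2) = -3 - (-1) = -2
t(1) = -1 - (-2) = 1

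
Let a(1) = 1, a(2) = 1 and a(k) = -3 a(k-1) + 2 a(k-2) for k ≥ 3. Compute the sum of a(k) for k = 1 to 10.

7658

a(3) = -3·1 + 2·1 = -1
a(4) = -3·(-1) + 2·1 = 5
a(5) = -3·5 + 2·(-1) = -17
a(6) = -3·(-17) + 2·5 = 61
a(7) = -3·61 + 2·(-17) = -217
a(8) = -3·(-217) + 2·61 = 773
a(9) = -3·773 + 2·(-217) = -2753
a(10) = -3·(-2753) + 2·773 = 9805
Sum = 1 + 1 + (-1) + 5 + (-17) + 61 + (-217) + 773 + (-2753) + 9805 = 7658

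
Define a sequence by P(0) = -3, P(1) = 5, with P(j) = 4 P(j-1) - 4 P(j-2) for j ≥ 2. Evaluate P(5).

784

P(2) = 4(5) - 4(-3) = 32
P(3) = 4(32) - 4(5) = 108
P(4) = 4(108) - 4(32) = 304
P(5) = 4(304) - 4(108) = 784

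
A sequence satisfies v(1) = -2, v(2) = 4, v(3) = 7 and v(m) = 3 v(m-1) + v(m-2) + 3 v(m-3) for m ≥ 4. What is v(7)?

937

v(4) = 3·7 + 4 + 3·(-2) = 19
v(5) = 3·19 + 7 + 3·4 = 76
v(6) = 3·76 + 19 + 3·7 = 268
v(7) = 3·268 + 76 + 3·19 = 937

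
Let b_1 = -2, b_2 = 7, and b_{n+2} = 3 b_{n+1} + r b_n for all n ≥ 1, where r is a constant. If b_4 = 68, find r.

b_3 = 21 - 2r
b_4 = 63 + r
So 63 + r = 68, giving r = 5.

5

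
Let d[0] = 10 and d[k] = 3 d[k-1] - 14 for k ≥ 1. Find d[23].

The fixed point is -14/(1 - 3) = 7, so d[k] - 7 = 3(d[k-1] - 7).
Hence d[k] = 3·3^k + 7.
d[23] = 3·3^{23} + 7 = 3·94143178827 + 7 = 282429536488.

282429536488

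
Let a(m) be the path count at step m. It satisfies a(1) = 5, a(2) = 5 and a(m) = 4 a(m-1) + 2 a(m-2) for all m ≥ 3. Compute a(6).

a(3) = 4*5 + 2*5 = 30
a(4) = 4*30 + 2*5 = 130
a(5) = 4*130 + 2*30 = 580
a(6) = 4*580 + 2*130 = 2580

2580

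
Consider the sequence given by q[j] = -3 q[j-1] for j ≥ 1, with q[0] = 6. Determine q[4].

q[1] = -3*6 = -18
q[2] = -3*(-18) = 54
q[3] = -3*54 = -162
q[4] = -3*(-162) = 486

486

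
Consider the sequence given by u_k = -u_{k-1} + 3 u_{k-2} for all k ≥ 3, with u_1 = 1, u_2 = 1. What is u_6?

u_3 = -1 + 3·1 = 2
u_4 = -2 + 3·1 = 1
u_5 = -1 + 3·2 = 5
u_6 = -5 + 3·1 = -2

-2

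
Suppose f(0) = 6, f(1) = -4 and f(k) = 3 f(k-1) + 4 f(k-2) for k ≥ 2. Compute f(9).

f(2) = 3(-4) + 4(6) = 12
f(3) = 3(12) + 4(-4) = 20
f(4) = 3(20) + 4(12) = 108
f(5) = 3(108) + 4(20) = 404
f(6) = 3(404) + 4(108) = 1644
f(7) = 3(1644) + 4(404) = 6548
f(8) = 3(6548) + 4(1644) = 26220
f(9) = 3(26220) + 4(6548) = 104852

104852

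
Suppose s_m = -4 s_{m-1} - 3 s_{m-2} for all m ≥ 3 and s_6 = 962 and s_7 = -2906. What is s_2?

Rearranging, s_{m-2} = (s_m + 4 s_{m-1}) / -3.
s_5 = (-2906 + 4(962)) / -3 = 942/-3 = -314
s_4 = (962 + 4(-314)) / -3 = -294/-3 = 98
s_3 = (-314 + 4(98)) / -3 = 78/-3 = -26
s_2 = (98 + 4(-26)) / -3 = -6/-3 = 2

2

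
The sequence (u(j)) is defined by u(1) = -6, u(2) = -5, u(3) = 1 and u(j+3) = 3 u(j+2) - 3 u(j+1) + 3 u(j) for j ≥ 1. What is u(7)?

u(4) = 3·1 - 3·(-5) + 3·(-6) = 0
u(5) = 3·0 - 3·1 + 3·(-5) = -18
u(6) = 3·(-18) - 3·0 + 3·1 = -51
u(7) = 3·(-51) - 3·(-18) + 3·0 = -99

-99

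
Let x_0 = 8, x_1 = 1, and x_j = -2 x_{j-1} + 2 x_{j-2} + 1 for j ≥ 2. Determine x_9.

-12543

x_2 = -2(1) + 2(8) + 1 = 15
x_3 = -2(15) + 2(1) + 1 = -27
x_4 = -2(-27) + 2(15) + 1 = 85
x_5 = -2(85) + 2(-27) + 1 = -223
x_6 = -2(-223) + 2(85) + 1 = 617
x_7 = -2(617) + 2(-223) + 1 = -1679
x_8 = -2(-1679) + 2(617) + 1 = 4593
x_9 = -2(4593) + 2(-1679) + 1 = -12543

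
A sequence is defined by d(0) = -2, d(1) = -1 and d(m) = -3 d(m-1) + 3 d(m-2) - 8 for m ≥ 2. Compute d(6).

d(2) = -3·(-1) + 3·(-2) - 8 = -11
d(3) = -3·(-11) + 3·(-1) - 8 = 22
d(4) = -3·22 + 3·(-11) - 8 = -107
d(5) = -3·(-107) + 3·22 - 8 = 379
d(6) = -3·379 + 3·(-107) - 8 = -1466

-1466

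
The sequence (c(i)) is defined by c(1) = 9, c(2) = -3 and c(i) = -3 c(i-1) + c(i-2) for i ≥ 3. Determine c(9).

22482

c(3) = -3·(-3) + 9 = 18
c(4) = -3·18 + (-3) = -57
c(5) = -3·(-57) + 18 = 189
c(6) = -3·189 + (-57) = -624
c(7) = -3·(-624) + 189 = 2061
c(8) = -3·2061 + (-624) = -6807
c(9) = -3·(-6807) + 2061 = 22482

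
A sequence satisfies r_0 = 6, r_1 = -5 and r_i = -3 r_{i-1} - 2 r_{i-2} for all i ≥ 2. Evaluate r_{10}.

-1017

r_2 = -3(-5) - 2(6) = 3
r_3 = -3(3) - 2(-5) = 1
r_4 = -3(1) - 2(3) = -9
r_5 = -3(-9) - 2(1) = 25
r_6 = -3(25) - 2(-9) = -57
r_7 = -3(-57) - 2(25) = 121
r_8 = -3(121) - 2(-57) = -249
r_9 = -3(-249) - 2(121) = 505
r_{10} = -3(505) - 2(-249) = -1017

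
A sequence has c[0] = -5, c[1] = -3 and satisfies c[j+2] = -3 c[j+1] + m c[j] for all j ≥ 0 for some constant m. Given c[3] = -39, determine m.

-1

c[2] = 9 - 5m
c[3] = -27 + 12m
So -27 + 12m = -39, giving m = -1.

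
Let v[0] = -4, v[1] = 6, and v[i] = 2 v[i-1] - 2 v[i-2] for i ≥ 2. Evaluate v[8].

-64

v[2] = 2·6 - 2·(-4) = 20
v[3] = 2·20 - 2·6 = 28
v[4] = 2·28 - 2·20 = 16
v[5] = 2·16 - 2·28 = -24
v[6] = 2·(-24) - 2·16 = -80
v[7] = 2·(-80) - 2·(-24) = -112
v[8] = 2·(-112) - 2·(-80) = -64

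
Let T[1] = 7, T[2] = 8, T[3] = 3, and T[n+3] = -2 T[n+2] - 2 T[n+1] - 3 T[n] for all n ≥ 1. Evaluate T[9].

475

T[4] = -2(3) - 2(8) - 3(7) = -43
T[5] = -2(-43) - 2(3) - 3(8) = 56
T[6] = -2(56) - 2(-43) - 3(3) = -35
T[7] = -2(-35) - 2(56) - 3(-43) = 87
T[8] = -2(87) - 2(-35) - 3(56) = -272
T[9] = -2(-272) - 2(87) - 3(-35) = 475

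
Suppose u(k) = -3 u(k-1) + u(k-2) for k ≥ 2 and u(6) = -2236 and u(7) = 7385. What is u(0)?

-4

Rearranging, u(k-2) = u(k) + 3 u(k-1).
u(5) = 7385 + 3·(-2236) = 677
u(4) = -2236 + 3·677 = -205
u(3) = 677 + 3·(-205) = 62
u(2) = -205 + 3·62 = -19
u(1) = 62 + 3·(-19) = 5
u(0) = -19 + 3·5 = -4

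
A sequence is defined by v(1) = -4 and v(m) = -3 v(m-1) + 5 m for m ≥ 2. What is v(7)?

-4501

v(2) = -3(-4) + 10 = 22
v(3) = -3(22) + 15 = -51
v(4) = -3(-51) + 20 = 173
v(5) = -3(173) + 25 = -494
v(6) = -3(-494) + 30 = 1512
v(7) = -3(1512) + 35 = -4501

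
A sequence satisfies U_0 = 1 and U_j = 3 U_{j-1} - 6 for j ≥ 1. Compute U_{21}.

The fixed point is -6/(1 - 3) = 3, so U_j - 3 = 3(U_{j-1} - 3).
Hence U_j = -2·3^j + 3.
U_{21} = -2·3^{21} + 3 = -2·10460353203 + 3 = -20920706403.

-20920706403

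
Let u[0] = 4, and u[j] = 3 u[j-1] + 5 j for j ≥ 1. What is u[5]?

u[1] = 3·4 + 5 = 17
u[2] = 3·17 + 10 = 61
u[3] = 3·61 + 15 = 198
u[4] = 3·198 + 20 = 614
u[5] = 3·614 + 25 = 1867

1867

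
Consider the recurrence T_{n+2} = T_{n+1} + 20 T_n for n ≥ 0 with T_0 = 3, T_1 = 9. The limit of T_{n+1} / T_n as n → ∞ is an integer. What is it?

5

The characteristic equation is r^2 - r - 20 = 0, which factors as (r - 5)(r + 4) = 0.
So the roots are 5 and -4. Since |5| > |-4| and the coefficient of 5^n is non-zero, the ratio tends to 5.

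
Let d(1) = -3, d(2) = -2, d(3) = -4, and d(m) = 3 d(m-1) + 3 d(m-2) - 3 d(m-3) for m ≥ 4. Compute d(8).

d(4) = 3*(-4) + 3*(-2) - 3*(-3) = -9
d(5) = 3*(-9) + 3*(-4) - 3*(-2) = -33
d(6) = 3*(-33) + 3*(-9) - 3*(-4) = -114
d(7) = 3*(-114) + 3*(-33) - 3*(-9) = -414
d(8) = 3*(-414) + 3*(-114) - 3*(-33) = -1485

-1485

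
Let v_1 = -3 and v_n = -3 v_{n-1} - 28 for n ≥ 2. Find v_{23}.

The fixed point is -28/(1 + 3) = -7, so v_n + 7 = -3(v_{n-1} + 7).
Hence v_n = 4·(-3)^{n-1} - 7.
v_{23} = 4·(-3)^{22} - 7 = 4·31381059609 - 7 = 125524238429.

125524238429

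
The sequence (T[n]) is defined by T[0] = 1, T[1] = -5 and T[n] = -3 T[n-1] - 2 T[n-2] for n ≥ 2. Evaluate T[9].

T[2] = -3·(-5) - 2·1 = 13
T[3] = -3·13 - 2·(-5) = -29
T[4] = -3·(-29) - 2·13 = 61
T[5] = -3·61 - 2·(-29) = -125
T[6] = -3·(-125) - 2·61 = 253
T[7] = -3·253 - 2·(-125) = -509
T[8] = -3·(-509) - 2·253 = 1021
T[9] = -3·1021 - 2·(-509) = -2045

-2045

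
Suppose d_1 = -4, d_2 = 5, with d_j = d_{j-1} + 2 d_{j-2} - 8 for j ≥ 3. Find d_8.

d_3 = 5 + 2(-4) - 8 = -11
d_4 = (-11) + 2(5) - 8 = -9
d_5 = (-9) + 2(-11) - 8 = -39
d_6 = (-39) + 2(-9) - 8 = -65
d_7 = (-65) + 2(-39) - 8 = -151
d_8 = (-151) + 2(-65) - 8 = -289

-289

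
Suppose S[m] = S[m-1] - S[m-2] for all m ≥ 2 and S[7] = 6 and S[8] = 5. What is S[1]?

6

Rearranging, S[m-2] = -(S[m] - S[m-1]).
S[6] = -(5 - 6) = 1
S[5] = -(6 - 1) = -5
S[4] = -(1 - (-5)) = -6
S[3] = -(-5 - (-6)) = -1
S[2] = -(-6 - (-1)) = 5
S[1] = -(-1 - 5) = 6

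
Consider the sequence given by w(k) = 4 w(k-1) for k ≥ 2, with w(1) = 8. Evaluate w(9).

w(2) = 4·8 = 32
w(3) = 4·32 = 128
w(4) = 4·128 = 512
w(5) = 4·512 = 2048
w(6) = 4·2048 = 8192
w(7) = 4·8192 = 32768
w(8) = 4·32768 = 131072
w(9) = 4·131072 = 524288

524288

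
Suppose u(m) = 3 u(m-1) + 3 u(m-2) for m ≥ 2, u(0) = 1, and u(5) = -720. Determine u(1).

-5

Let u(1) = w.
u(2) = 3 + 3w
u(3) = 9 + 12w
u(4) = 36 + 45w
u(5) = 135 + 171w
So 135 + 171w = -720, giving w = -5.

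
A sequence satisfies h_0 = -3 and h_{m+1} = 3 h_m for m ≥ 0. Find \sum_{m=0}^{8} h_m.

-29523

h_1 = 3*(-3) = -9
h_2 = 3*(-9) = -27
h_3 = 3*(-27) = -81
h_4 = 3*(-81) = -243
h_5 = 3*(-243) = -729
h_6 = 3*(-729) = -2187
h_7 = 3*(-2187) = -6561
h_8 = 3*(-6561) = -19683
Sum = (-3) + (-9) + (-27) + (-81) + (-243) + (-729) + (-2187) + (-6561) + (-19683) = -29523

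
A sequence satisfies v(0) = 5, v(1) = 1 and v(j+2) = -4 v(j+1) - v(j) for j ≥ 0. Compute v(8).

v(2) = -4*1 - 5 = -9
v(3) = -4*(-9) - 1 = 35
v(4) = -4*35 - (-9) = -131
v(5) = -4*(-131) - 35 = 489
v(6) = -4*489 - (-131) = -1825
v(7) = -4*(-1825) - 489 = 6811
v(8) = -4*6811 - (-1825) = -25419

-25419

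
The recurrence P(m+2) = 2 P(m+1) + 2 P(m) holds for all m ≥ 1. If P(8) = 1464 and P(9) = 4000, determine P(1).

2

Rearranging, P(m-2) = (P(m) - 2 P(m-1)) / 2.
P(7) = (4000 - 2·1464) / 2 = 1072/2 = 536
P(6) = (1464 - 2·536) / 2 = 392/2 = 196
P(5) = (536 - 2·196) / 2 = 144/2 = 72
P(4) = (196 - 2·72) / 2 = 52/2 = 26
P(3) = (72 - 2·26) / 2 = 20/2 = 10
P(2) = (26 - 2·10) / 2 = 6/2 = 3
P(1) = (10 - 2·3) / 2 = 4/2 = 2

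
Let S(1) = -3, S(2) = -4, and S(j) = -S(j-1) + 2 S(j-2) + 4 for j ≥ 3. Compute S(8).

-94

S(3) = -(-4) + 2*(-3) + 4 = 2
S(4) = -2 + 2*(-4) + 4 = -6
S(5) = -(-6) + 2*2 + 4 = 14
S(6) = -14 + 2*(-6) + 4 = -22
S(7) = -(-22) + 2*14 + 4 = 54
S(8) = -54 + 2*(-22) + 4 = -94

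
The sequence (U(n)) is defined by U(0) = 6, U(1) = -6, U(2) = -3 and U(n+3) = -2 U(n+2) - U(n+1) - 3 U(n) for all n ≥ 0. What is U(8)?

U(3) = -2(-3) - (-6) - 3(6) = -6
U(4) = -2(-6) - (-3) - 3(-6) = 33
U(5) = -2(33) - (-6) - 3(-3) = -51
U(6) = -2(-51) - 33 - 3(-6) = 87
U(7) = -2(87) - (-51) - 3(33) = -222
U(8) = -2(-222) - 87 - 3(-51) = 510

510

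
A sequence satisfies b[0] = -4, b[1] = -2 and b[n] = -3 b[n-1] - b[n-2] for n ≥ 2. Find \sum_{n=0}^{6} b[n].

b[2] = -3·(-2) - (-4) = 10
b[3] = -3·10 - (-2) = -28
b[4] = -3·(-28) - 10 = 74
b[5] = -3·74 - (-28) = -194
b[6] = -3·(-194) - 74 = 508
Sum = (-4) + (-2) + 10 + (-28) + 74 + (-194) + 508 = 364

364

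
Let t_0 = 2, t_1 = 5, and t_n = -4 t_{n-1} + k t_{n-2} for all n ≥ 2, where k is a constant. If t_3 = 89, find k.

-3

t_2 = -20 + 2k
t_3 = 80 - 3k
So 80 - 3k = 89, giving k = -3.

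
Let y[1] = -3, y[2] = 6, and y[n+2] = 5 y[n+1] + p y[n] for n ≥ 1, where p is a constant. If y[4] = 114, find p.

4

y[3] = 30 - 3p
y[4] = 150 - 9p
So 150 - 9p = 114, giving p = 4.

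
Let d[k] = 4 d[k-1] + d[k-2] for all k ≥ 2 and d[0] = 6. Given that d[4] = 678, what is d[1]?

8

Let d[1] = x.
d[2] = 6 + 4x
d[3] = 24 + 17x
d[4] = 102 + 72x
So 102 + 72x = 678, giving x = 8.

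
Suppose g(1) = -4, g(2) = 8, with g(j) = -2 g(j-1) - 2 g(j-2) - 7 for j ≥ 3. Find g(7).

53

g(3) = -2(8) - 2(-4) - 7 = -15
g(4) = -2(-15) - 2(8) - 7 = 7
g(5) = -2(7) - 2(-15) - 7 = 9
g(6) = -2(9) - 2(7) - 7 = -39
g(7) = -2(-39) - 2(9) - 7 = 53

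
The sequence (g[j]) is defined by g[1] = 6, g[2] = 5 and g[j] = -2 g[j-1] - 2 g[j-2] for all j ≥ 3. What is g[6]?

-20

g[3] = -2*5 - 2*6 = -22
g[4] = -2*(-22) - 2*5 = 34
g[5] = -2*34 - 2*(-22) = -24
g[6] = -2*(-24) - 2*34 = -20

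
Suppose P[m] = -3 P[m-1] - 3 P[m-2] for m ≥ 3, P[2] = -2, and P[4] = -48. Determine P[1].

-4

Let P[1] = y.
P[3] = 6 - 3y
P[4] = -12 + 9y
So -12 + 9y = -48, giving y = -4.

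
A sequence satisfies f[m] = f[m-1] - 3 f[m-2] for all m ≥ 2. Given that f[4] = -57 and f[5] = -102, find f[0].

Rearranging, f[m-2] = (f[m] - f[m-1]) / -3.
f[3] = (-102 - (-57)) / -3 = -45/-3 = 15
f[2] = (-57 - 15) / -3 = -72/-3 = 24
f[1] = (15 - 24) / -3 = -9/-3 = 3
f[0] = (24 - 3) / -3 = 21/-3 = -7

-7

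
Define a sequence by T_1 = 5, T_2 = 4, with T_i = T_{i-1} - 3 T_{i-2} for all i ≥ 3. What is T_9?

-335

T_3 = 4 - 3(5) = -11
T_4 = (-11) - 3(4) = -23
T_5 = (-23) - 3(-11) = 10
T_6 = 10 - 3(-23) = 79
T_7 = 79 - 3(10) = 49
T_8 = 49 - 3(79) = -188
T_9 = (-188) - 3(49) = -335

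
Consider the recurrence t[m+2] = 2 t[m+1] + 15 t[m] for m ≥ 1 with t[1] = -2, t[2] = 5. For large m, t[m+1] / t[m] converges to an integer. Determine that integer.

5

The characteristic equation is r^2 - 2r - 15 = 0, which factors as (r - 5)(r + 3) = 0.
So the roots are 5 and -3. Since |5| > |-3| and the coefficient of 5^m is non-zero, the ratio tends to 5.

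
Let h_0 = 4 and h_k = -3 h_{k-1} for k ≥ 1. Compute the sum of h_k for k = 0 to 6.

h_1 = -3*4 = -12
h_2 = -3*(-12) = 36
h_3 = -3*36 = -108
h_4 = -3*(-108) = 324
h_5 = -3*324 = -972
h_6 = -3*(-972) = 2916
Sum = 4 + (-12) + 36 + (-108) + 324 + (-972) + 2916 = 2188

2188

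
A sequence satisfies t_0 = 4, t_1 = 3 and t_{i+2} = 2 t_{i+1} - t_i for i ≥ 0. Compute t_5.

t_2 = 2*3 - 4 = 2
t_3 = 2*2 - 3 = 1
t_4 = 2*1 - 2 = 0
t_5 = 2*0 - 1 = -1

-1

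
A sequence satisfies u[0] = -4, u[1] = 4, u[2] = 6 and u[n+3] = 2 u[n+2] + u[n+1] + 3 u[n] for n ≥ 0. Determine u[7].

524

u[3] = 2(6) + 4 + 3(-4) = 4
u[4] = 2(4) + 6 + 3(4) = 26
u[5] = 2(26) + 4 + 3(6) = 74
u[6] = 2(74) + 26 + 3(4) = 186
u[7] = 2(186) + 74 + 3(26) = 524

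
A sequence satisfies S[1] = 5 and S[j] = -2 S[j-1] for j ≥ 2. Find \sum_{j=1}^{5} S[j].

S[2] = -2*5 = -10
S[3] = -2*(-10) = 20
S[4] = -2*20 = -40
S[5] = -2*(-40) = 80
Sum = 5 + (-10) + 20 + (-40) + 80 = 55

55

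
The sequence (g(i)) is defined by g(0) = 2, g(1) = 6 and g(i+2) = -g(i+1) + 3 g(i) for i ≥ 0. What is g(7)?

342

g(2) = -6 + 3·2 = 0
g(3) = -0 + 3·6 = 18
g(4) = -18 + 3·0 = -18
g(5) = -(-18) + 3·18 = 72
g(6) = -72 + 3·(-18) = -126
g(7) = -(-126) + 3·72 = 342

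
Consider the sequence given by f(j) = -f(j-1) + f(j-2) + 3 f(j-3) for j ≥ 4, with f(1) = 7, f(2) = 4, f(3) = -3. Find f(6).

f(4) = -(-3) + 4 + 3*7 = 28
f(5) = -28 + (-3) + 3*4 = -19
f(6) = -(-19) + 28 + 3*(-3) = 38

38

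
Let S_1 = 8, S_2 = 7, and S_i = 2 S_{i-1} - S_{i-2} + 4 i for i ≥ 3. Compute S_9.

560

S_3 = 2·7 - 8 + 12 = 18
S_4 = 2·18 - 7 + 16 = 45
S_5 = 2·45 - 18 + 20 = 92
S_6 = 2·92 - 45 + 24 = 163
S_7 = 2·163 - 92 + 28 = 262
S_8 = 2·262 - 163 + 32 = 393
S_9 = 2·393 - 262 + 36 = 560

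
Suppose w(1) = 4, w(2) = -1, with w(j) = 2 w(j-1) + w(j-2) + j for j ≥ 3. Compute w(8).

w(3) = 2(-1) + 4 + 3 = 5
w(4) = 2(5) + (-1) + 4 = 13
w(5) = 2(13) + 5 + 5 = 36
w(6) = 2(36) + 13 + 6 = 91
w(7) = 2(91) + 36 + 7 = 225
w(8) = 2(225) + 91 + 8 = 549

549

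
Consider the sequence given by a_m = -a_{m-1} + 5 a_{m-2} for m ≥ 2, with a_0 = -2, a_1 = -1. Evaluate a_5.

a_2 = -(-1) + 5(-2) = -9
a_3 = -(-9) + 5(-1) = 4
a_4 = -4 + 5(-9) = -49
a_5 = -(-49) + 5(4) = 69

69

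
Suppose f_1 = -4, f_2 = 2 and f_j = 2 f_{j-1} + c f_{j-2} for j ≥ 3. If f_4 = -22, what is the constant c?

f_3 = 4 - 4c
f_4 = 8 - 6c
So 8 - 6c = -22, giving c = 5.

5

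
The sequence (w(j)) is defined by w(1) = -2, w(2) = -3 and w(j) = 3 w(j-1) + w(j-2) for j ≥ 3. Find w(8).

w(3) = 3·(-3) + (-2) = -11
w(4) = 3·(-11) + (-3) = -36
w(5) = 3·(-36) + (-11) = -119
w(6) = 3·(-119) + (-36) = -393
w(7) = 3·(-393) + (-119) = -1298
w(8) = 3·(-1298) + (-393) = -4287

-4287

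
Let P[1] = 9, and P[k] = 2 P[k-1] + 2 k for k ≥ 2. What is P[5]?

P[2] = 2*9 + 4 = 22
P[3] = 2*22 + 6 = 50
P[4] = 2*50 + 8 = 108
P[5] = 2*108 + 10 = 226

226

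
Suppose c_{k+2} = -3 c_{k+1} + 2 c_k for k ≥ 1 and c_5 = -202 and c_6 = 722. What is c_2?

Rearranging, c_{k-2} = (c_k + 3 c_{k-1}) / 2.
c_4 = (722 + 3(-202)) / 2 = 116/2 = 58
c_3 = (-202 + 3(58)) / 2 = -28/2 = -14
c_2 = (58 + 3(-14)) / 2 = 16/2 = 8

8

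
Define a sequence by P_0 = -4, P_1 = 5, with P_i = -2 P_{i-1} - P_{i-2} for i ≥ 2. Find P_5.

P_2 = -2(5) - (-4) = -6
P_3 = -2(-6) - 5 = 7
P_4 = -2(7) - (-6) = -8
P_5 = -2(-8) - 7 = 9

9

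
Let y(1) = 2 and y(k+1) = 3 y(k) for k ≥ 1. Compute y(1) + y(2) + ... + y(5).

242

y(2) = 3·2 = 6
y(3) = 3·6 = 18
y(4) = 3·18 = 54
y(5) = 3·54 = 162
Sum = 2 + 6 + 18 + 54 + 162 = 242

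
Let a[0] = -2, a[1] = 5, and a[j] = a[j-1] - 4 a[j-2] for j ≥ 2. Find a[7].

a[2] = 5 - 4(-2) = 13
a[3] = 13 - 4(5) = -7
a[4] = (-7) - 4(13) = -59
a[5] = (-59) - 4(-7) = -31
a[6] = (-31) - 4(-59) = 205
a[7] = 205 - 4(-31) = 329

329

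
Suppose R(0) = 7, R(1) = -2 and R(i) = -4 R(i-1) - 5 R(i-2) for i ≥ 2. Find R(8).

343

R(2) = -4(-2) - 5(7) = -27
R(3) = -4(-27) - 5(-2) = 118
R(4) = -4(118) - 5(-27) = -337
R(5) = -4(-337) - 5(118) = 758
R(6) = -4(758) - 5(-337) = -1347
R(7) = -4(-1347) - 5(758) = 1598
R(8) = -4(1598) - 5(-1347) = 343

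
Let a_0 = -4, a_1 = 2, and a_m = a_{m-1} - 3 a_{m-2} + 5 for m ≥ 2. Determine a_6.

a_2 = 2 - 3·(-4) + 5 = 19
a_3 = 19 - 3·2 + 5 = 18
a_4 = 18 - 3·19 + 5 = -34
a_5 = (-34) - 3·18 + 5 = -83
a_6 = (-83) - 3·(-34) + 5 = 24

24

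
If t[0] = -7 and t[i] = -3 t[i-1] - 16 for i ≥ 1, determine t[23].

282429536477

The fixed point is -16/(1 + 3) = -4, so t[i] + 4 = -3(t[i-1] + 4).
Hence t[i] = -3·(-3)^i - 4.
t[23] = -3·(-3)^{23} - 4 = -3·-94143178827 - 4 = 282429536477.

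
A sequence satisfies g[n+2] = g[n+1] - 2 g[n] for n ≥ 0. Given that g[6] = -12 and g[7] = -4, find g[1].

Rearranging, g[n-2] = (g[n] - g[n-1]) / -2.
g[5] = (-4 - (-12)) / -2 = 8/-2 = -4
g[4] = (-12 - (-4)) / -2 = -8/-2 = 4
g[3] = (-4 - 4) / -2 = -8/-2 = 4
g[2] = (4 - 4) / -2 = 0/-2 = 0
g[1] = (4 - 0) / -2 = 4/-2 = -2

-2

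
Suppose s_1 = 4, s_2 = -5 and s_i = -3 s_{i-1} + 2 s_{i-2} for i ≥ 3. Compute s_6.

s_3 = -3(-5) + 2(4) = 23
s_4 = -3(23) + 2(-5) = -79
s_5 = -3(-79) + 2(23) = 283
s_6 = -3(283) + 2(-79) = -1007

-1007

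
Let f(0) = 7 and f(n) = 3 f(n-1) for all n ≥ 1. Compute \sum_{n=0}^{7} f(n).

f(1) = 3(7) = 21
f(2) = 3(21) = 63
f(3) = 3(63) = 189
f(4) = 3(189) = 567
f(5) = 3(567) = 1701
f(6) = 3(1701) = 5103
f(7) = 3(5103) = 15309
Sum = 7 + 21 + 63 + 189 + 567 + 1701 + 5103 + 15309 = 22960

22960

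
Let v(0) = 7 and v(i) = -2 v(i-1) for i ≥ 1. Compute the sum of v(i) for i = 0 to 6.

v(1) = -2(7) = -14
v(2) = -2(-14) = 28
v(3) = -2(28) = -56
v(4) = -2(-56) = 112
v(5) = -2(112) = -224
v(6) = -2(-224) = 448
Sum = 7 + (-14) + 28 + (-56) + 112 + (-224) + 448 = 301

301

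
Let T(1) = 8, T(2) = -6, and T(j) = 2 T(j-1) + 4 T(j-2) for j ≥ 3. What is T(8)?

3200

T(3) = 2·(-6) + 4·8 = 20
T(4) = 2·20 + 4·(-6) = 16
T(5) = 2·16 + 4·20 = 112
T(6) = 2·112 + 4·16 = 288
T(7) = 2·288 + 4·112 = 1024
T(8) = 2·1024 + 4·288 = 3200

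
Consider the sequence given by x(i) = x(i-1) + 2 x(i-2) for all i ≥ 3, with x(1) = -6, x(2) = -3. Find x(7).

-195

x(3) = (-3) + 2*(-6) = -15
x(4) = (-15) + 2*(-3) = -21
x(5) = (-21) + 2*(-15) = -51
x(6) = (-51) + 2*(-21) = -93
x(7) = (-93) + 2*(-51) = -195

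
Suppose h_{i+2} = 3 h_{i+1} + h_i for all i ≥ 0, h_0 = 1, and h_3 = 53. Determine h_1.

5

Let h_1 = w.
h_2 = 1 + 3w
h_3 = 3 + 10w
So 3 + 10w = 53, giving w = 5.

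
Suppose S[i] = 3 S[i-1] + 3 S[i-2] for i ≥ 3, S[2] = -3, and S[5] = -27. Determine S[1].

Let S[1] = w.
S[3] = -9 + 3w
S[4] = -36 + 9w
S[5] = -135 + 36w
So -135 + 36w = -27, giving w = 3.

3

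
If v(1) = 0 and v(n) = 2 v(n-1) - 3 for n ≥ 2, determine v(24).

The fixed point is -3/(1 - 2) = 3, so v(n) - 3 = 2(v(n-1) - 3).
Hence v(n) = -3·2^{n-1} + 3.
v(24) = -3·2^{23} + 3 = -3·8388608 + 3 = -25165821.

-25165821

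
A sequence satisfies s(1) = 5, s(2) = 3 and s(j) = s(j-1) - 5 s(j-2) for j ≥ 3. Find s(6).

258

s(3) = 3 - 5*5 = -22
s(4) = (-22) - 5*3 = -37
s(5) = (-37) - 5*(-22) = 73
s(6) = 73 - 5*(-37) = 258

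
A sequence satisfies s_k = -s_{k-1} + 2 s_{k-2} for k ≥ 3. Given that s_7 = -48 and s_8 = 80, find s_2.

Rearranging, s_{k-2} = (s_k + s_{k-1}) / 2.
s_6 = (80 + (-48)) / 2 = 32/2 = 16
s_5 = (-48 + 16) / 2 = -32/2 = -16
s_4 = (16 + (-16)) / 2 = 0/2 = 0
s_3 = (-16 + 0) / 2 = -16/2 = -8
s_2 = (0 + (-8)) / 2 = -8/2 = -4

-4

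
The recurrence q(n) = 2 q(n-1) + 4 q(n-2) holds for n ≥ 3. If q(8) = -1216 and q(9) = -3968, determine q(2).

Rearranging, q(n-2) = (q(n) - 2 q(n-1)) / 4.
q(7) = (-3968 - 2*(-1216)) / 4 = -1536/4 = -384
q(6) = (-1216 - 2*(-384)) / 4 = -448/4 = -112
q(5) = (-384 - 2*(-112)) / 4 = -160/4 = -40
q(4) = (-112 - 2*(-40)) / 4 = -32/4 = -8
q(3) = (-40 - 2*(-8)) / 4 = -24/4 = -6
q(2) = (-8 - 2*(-6)) / 4 = 4/4 = 1

1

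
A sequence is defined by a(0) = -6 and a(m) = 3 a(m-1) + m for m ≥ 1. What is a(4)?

a(1) = 3*(-6) + 1 = -17
a(2) = 3*(-17) + 2 = -49
a(3) = 3*(-49) + 3 = -144
a(4) = 3*(-144) + 4 = -428

-428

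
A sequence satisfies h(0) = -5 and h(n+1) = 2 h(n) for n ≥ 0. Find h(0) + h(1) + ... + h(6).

h(1) = 2*(-5) = -10
h(2) = 2*(-10) = -20
h(3) = 2*(-20) = -40
h(4) = 2*(-40) = -80
h(5) = 2*(-80) = -160
h(6) = 2*(-160) = -320
Sum = (-5) + (-10) + (-20) + (-40) + (-80) + (-160) + (-320) = -635

-635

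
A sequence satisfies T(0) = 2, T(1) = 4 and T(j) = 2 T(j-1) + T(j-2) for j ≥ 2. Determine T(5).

140

T(2) = 2*4 + 2 = 10
T(3) = 2*10 + 4 = 24
T(4) = 2*24 + 10 = 58
T(5) = 2*58 + 24 = 140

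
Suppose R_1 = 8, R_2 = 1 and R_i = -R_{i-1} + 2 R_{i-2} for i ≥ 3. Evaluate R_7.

R_3 = -1 + 2*8 = 15
R_4 = -15 + 2*1 = -13
R_5 = -(-13) + 2*15 = 43
R_6 = -43 + 2*(-13) = -69
R_7 = -(-69) + 2*43 = 155

155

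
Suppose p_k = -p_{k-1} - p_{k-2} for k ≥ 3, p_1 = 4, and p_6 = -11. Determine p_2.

Let p_2 = w.
p_3 = -4 - w
p_4 = 4
p_5 = w
p_6 = -4 - w
So -4 - w = -11, giving w = 7.

7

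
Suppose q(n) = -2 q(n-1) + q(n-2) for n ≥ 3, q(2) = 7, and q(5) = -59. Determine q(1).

5

Let q(1) = z.
q(3) = -14 + z
q(4) = 35 - 2z
q(5) = -84 + 5z
So -84 + 5z = -59, giving z = 5.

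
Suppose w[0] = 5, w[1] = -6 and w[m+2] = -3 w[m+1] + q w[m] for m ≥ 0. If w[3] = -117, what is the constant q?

3

w[2] = 18 + 5q
w[3] = -54 - 21q
So -54 - 21q = -117, giving q = 3.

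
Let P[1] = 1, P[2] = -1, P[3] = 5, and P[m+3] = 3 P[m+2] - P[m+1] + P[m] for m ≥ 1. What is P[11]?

20069

P[4] = 3·5 - (-1) + 1 = 17
P[5] = 3·17 - 5 + (-1) = 45
P[6] = 3·45 - 17 + 5 = 123
P[7] = 3·123 - 45 + 17 = 341
P[8] = 3·341 - 123 + 45 = 945
P[9] = 3·945 - 341 + 123 = 2617
P[10] = 3·2617 - 945 + 341 = 7247
P[11] = 3·7247 - 2617 + 945 = 20069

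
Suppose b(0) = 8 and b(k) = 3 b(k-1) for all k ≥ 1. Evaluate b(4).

b(1) = 3(8) = 24
b(2) = 3(24) = 72
b(3) = 3(72) = 216
b(4) = 3(216) = 648

648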